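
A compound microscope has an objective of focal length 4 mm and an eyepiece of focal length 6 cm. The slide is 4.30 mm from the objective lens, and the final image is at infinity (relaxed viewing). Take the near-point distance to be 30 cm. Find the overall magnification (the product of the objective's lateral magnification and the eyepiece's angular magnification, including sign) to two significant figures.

Convert to cm: f_obj = 4 mm = 0.4 cm; d_o = 4.30 mm = 0.43 cm.
Objective: 1/d_i = 1/f_obj - 1/d_o = 1/0.4 - 1/0.43 = 0.17442 cm^-1, so d_i = 5.733 cm.
m_obj = -d_i/d_o = -5.733/0.43 = -13.333.
Eyepiece angular magnification (image at infinity): M_eye = D/f_e = 30/6 = 5.000.
Overall M = m_obj x M_eye = (-13.333)(5.000) = -66.67.

-67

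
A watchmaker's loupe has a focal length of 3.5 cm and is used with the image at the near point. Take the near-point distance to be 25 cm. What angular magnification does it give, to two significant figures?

8.1

M = 1 + D/f = 1 + 25/3.5 = 8.143.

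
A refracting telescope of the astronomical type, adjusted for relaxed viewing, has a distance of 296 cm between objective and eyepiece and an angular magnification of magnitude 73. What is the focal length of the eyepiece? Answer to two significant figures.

4.0 cm

In normal adjustment the tube length equals f_obj + f_eye and |M| = f_obj/f_eye.
So f_obj = 73 f_eye and 73 f_eye + f_eye = 296 cm, giving f_eye = 296/74 = 4.000 cm and f_obj = 292.000 cm.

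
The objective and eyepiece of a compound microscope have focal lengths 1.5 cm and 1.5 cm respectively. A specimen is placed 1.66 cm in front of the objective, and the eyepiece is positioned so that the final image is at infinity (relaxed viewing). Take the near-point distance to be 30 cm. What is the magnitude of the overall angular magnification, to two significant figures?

190

Objective: 1/d_i = 1/f_obj - 1/d_o = 1/1.5 - 1/1.66 = 0.06426 cm^-1, so d_i = 15.563 cm.
m_obj = -d_i/d_o = -15.563/1.66 = -9.375.
Eyepiece angular magnification (image at infinity): M_eye = D/f_e = 30/1.5 = 20.000.
Overall M = m_obj x M_eye = (-9.375)(20.000) = -187.50.
|M| = 187.50.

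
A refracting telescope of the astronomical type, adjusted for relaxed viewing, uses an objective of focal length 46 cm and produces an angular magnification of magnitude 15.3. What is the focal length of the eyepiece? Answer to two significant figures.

3.0 cm

|M| = f_obj/f_eye, so f_eye = f_obj/|M| = 46/15.3 = 3.007 cm.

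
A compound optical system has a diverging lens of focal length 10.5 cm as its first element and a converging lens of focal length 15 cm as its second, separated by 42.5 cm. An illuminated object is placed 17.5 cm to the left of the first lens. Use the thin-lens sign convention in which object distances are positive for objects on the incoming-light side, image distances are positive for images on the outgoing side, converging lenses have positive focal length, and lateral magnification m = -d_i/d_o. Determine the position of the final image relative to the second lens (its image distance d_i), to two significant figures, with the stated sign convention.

22 cm

Lens 1: 1/d_i1 = 1/f_1 - 1/d_o1 = 1/(-10.5) - 1/17.5 = -0.15238 cm^-1, so d_i1 = -6.563 cm.
With d_i1 < 0 the first image is virtual and lies on the object side; the object distance for lens 2 is d_o2 = 42.5 - (-6.563) = 49.062 cm.
Lens 2: 1/d_i2 = 1/f_2 - 1/d_o2 = 1/15 - 1/(49.062) = 0.04628 cm^-1, so d_i2 = 21.606 cm.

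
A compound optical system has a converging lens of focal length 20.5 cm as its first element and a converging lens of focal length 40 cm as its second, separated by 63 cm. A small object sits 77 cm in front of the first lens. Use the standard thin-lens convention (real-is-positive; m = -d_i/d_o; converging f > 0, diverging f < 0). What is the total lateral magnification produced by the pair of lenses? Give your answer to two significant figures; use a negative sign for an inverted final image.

-2.9

First lens: d_i1 = 1/(1/20.5 - 1/77) = 27.938 cm.
m_1 = -(27.938)/77 = -0.3628.
Object distance for lens 2: d_o2 = 63 - 27.938 = 35.062 cm.
Second lens: d_i2 = 1/(1/40 - 1/(35.062)) = -284.014 cm.
m_2 = -(-284.014)/(35.062) = 8.1004.
The system's lateral magnification is m_1 m_2 = (-0.3628)(8.1004) = -2.9391.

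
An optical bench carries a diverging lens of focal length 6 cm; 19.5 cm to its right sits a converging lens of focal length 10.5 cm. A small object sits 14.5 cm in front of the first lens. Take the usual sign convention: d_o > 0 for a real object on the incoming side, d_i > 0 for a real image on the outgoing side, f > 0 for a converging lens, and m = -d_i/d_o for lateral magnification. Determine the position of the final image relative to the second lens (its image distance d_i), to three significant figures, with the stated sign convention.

18.8 cm

Applying the thin-lens equation to the first lens, 1/(-6) = 1/14.5 + 1/d_i1, which gives d_i1 = -4.244 cm.
The intermediate image is virtual, 4.244 cm to the left of lens 1, so d_o2 = L - d_i1 = 19.5 - (-4.244) = 23.744 cm.
Applying the thin-lens equation again with f_2 = 10.5 cm and d_o2 = 23.744 cm gives d_i2 = 18.825 cm.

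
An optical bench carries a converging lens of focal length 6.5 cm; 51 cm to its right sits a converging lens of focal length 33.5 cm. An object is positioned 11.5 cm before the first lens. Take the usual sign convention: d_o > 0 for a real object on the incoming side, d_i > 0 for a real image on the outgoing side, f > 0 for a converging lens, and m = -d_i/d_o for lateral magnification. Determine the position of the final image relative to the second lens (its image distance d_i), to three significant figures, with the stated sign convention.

Lens 1: 1/d_i1 = 1/f_1 - 1/d_o1 = 1/6.5 - 1/11.5 = 0.06689 cm^-1, so d_i1 = 14.950 cm.
That image sits 36.050 cm in front of the second lens, so d_o2 = 36.050 cm.
Lens 2: 1/d_i2 = 1/f_2 - 1/d_o2 = 1/33.5 - 1/(36.050) = 0.00211 cm^-1, so d_i2 = 473.598 cm.

474 cm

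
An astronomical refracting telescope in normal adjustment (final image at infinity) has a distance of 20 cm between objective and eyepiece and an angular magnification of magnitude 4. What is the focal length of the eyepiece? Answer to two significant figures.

In normal adjustment the tube length equals f_obj + f_eye and |M| = f_obj/f_eye.
So f_obj = 4 f_eye and 4 f_eye + f_eye = 20 cm, giving f_eye = 20/5 = 4.000 cm and f_obj = 16.000 cm.

4.0 cm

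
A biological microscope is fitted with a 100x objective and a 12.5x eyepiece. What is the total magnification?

1250

The overall magnification of a compound microscope is the product of the objective and eyepiece magnifications:
M = M_obj x M_eye = 100 x 12.5 = 1250.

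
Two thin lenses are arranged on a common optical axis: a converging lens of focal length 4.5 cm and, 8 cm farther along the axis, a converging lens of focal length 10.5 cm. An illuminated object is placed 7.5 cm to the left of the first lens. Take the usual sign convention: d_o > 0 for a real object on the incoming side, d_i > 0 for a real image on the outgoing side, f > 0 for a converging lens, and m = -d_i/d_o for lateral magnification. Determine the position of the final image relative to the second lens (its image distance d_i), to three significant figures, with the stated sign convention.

2.48 cm

Lens 1: 1/d_i1 = 1/f_1 - 1/d_o1 = 1/4.5 - 1/7.5 = 0.08889 cm^-1, so d_i1 = 11.250 cm.
Since 11.250 cm > 8 cm, the first image lies past the second lens and serves as a virtual object: d_o2 = L - d_i1 = -3.250 cm.
Lens 2: 1/d_i2 = 1/f_2 - 1/d_o2 = 1/10.5 - 1/(-3.250) = 0.40293 cm^-1, so d_i2 = 2.482 cm.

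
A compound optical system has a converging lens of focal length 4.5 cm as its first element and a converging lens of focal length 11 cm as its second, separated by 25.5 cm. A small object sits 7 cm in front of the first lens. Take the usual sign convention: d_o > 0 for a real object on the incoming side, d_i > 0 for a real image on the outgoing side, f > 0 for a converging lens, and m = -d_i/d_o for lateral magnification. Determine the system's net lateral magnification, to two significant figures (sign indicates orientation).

First lens: d_i1 = 1/(1/4.5 - 1/7) = 12.600 cm.
m_1 = -(12.600)/7 = -1.8000.
Object distance for lens 2: d_o2 = 25.5 - 12.600 = 12.900 cm.
Second lens: d_i2 = 1/(1/11 - 1/(12.900)) = 74.684 cm.
m_2 = -(74.684)/(12.900) = -5.7895.
Total m = m_1 x m_2 = (-1.8000)(-5.7895) = 10.4211.

10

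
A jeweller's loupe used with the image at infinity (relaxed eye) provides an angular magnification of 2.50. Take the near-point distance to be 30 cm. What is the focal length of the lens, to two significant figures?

12 cm

For the image at infinity, M = D/f.
f = D/M = 30/2.5 = 12.000 cm.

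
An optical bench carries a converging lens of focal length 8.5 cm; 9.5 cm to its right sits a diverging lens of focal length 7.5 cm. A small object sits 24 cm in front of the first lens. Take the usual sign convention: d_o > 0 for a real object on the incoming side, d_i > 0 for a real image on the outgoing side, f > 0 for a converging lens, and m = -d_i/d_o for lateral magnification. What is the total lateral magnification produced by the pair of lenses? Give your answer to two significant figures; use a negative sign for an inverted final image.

First lens: d_i1 = 1/(1/8.5 - 1/24) = 13.161 cm.
m_1 = -(13.161)/24 = -0.5484.
This image would form 13.161 cm past lens 1, i.e. 3.661 cm beyond lens 2, so it is a virtual object for lens 2: d_o2 = 9.5 - 13.161 = -3.661 cm.
Second lens: d_i2 = 1/(1/(-7.5) - 1/(-3.661)) = 7.153 cm.
m_2 = -(7.153)/(-3.661) = 1.9538.
Overall magnification: m = m_1 m_2 = -1.0714.

-1.1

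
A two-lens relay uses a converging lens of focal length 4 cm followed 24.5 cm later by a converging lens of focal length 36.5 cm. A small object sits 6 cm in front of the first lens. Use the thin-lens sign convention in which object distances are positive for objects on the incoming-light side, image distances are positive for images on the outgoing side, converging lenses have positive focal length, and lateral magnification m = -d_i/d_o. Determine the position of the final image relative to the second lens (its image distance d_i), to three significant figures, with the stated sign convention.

First lens: d_i1 = 1/(1/4 - 1/6) = 12.000 cm.
That image sits 12.500 cm in front of the second lens, so d_o2 = 12.500 cm.
Second lens: d_i2 = 1/(1/36.5 - 1/(12.500)) = -19.010 cm.

-19.0 cm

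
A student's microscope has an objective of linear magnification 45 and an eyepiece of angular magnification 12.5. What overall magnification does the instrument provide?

The overall magnification of a compound microscope is the product of the objective and eyepiece magnifications:
M = M_obj x M_eye = 45 x 12.5 = 562.5.

562.5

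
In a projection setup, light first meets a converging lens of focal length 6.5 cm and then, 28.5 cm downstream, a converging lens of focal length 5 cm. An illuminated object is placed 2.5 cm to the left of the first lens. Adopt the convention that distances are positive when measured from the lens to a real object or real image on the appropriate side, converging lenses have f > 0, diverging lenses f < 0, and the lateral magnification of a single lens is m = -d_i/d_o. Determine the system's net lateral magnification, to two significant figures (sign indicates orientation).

Lens 1: 1/d_i1 = 1/f_1 - 1/d_o1 = 1/6.5 - 1/2.5 = -0.24615 cm^-1, so d_i1 = -4.062 cm.
m_1 = -(-4.062)/2.5 = 1.6250.
The intermediate image is virtual, 4.062 cm to the left of lens 1, so d_o2 = L - d_i1 = 28.5 - (-4.062) = 32.562 cm.
Lens 2: 1/d_i2 = 1/f_2 - 1/d_o2 = 1/5 - 1/(32.562) = 0.16929 cm^-1, so d_i2 = 5.907 cm.
m_2 = -(5.907)/(32.562) = -0.1814.
Total m = m_1 x m_2 = (1.6250)(-0.1814) = -0.2948.

-0.29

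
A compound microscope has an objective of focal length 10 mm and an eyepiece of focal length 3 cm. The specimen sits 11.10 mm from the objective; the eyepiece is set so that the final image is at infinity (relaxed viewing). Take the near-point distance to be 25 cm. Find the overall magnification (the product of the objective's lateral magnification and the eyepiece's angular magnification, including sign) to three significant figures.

-75.8

Convert to cm: f_obj = 10 mm = 1 cm; d_o = 11.10 mm = 1.11 cm.
Objective: 1/d_i = 1/f_obj - 1/d_o = 1/1 - 1/1.11 = 0.09910 cm^-1, so d_i = 10.091 cm.
m_obj = -d_i/d_o = -10.091/1.11 = -9.091.
Eyepiece angular magnification (image at infinity): M_eye = D/f_e = 25/3 = 8.333.
Overall M = m_obj x M_eye = (-9.091)(8.333) = -75.76.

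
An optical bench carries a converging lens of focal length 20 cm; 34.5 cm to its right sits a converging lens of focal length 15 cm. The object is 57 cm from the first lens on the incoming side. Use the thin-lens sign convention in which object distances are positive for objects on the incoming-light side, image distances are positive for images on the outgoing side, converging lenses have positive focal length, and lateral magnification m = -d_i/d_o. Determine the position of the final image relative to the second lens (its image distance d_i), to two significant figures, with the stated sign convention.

Lens 1: 1/d_i1 = 1/f_1 - 1/d_o1 = 1/20 - 1/57 = 0.03246 cm^-1, so d_i1 = 30.811 cm.
Object distance for lens 2: d_o2 = 34.5 - 30.811 = 3.689 cm.
Lens 2: 1/d_i2 = 1/f_2 - 1/d_o2 = 1/15 - 1/(3.689) = -0.20440 cm^-1, so d_i2 = -4.892 cm.

-4.9 cm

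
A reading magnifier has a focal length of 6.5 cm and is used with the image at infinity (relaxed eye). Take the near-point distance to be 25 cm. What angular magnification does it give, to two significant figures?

M = D/f = 25/6.5 = 3.846.

3.8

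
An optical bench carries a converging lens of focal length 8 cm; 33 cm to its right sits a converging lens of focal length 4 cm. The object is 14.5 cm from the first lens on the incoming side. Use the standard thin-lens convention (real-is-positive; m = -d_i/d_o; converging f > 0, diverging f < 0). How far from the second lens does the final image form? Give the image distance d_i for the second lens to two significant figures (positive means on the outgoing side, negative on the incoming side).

Lens 1: 1/d_i1 = 1/f_1 - 1/d_o1 = 1/8 - 1/14.5 = 0.05603 cm^-1, so d_i1 = 17.846 cm.
That image sits 15.154 cm in front of the second lens, so d_o2 = 15.154 cm.
Lens 2: 1/d_i2 = 1/f_2 - 1/d_o2 = 1/4 - 1/(15.154) = 0.18401 cm^-1, so d_i2 = 5.434 cm.

5.4 cm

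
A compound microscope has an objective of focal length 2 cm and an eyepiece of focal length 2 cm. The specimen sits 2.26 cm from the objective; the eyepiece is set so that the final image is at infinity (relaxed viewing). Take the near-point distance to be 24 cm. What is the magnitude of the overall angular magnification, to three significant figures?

Objective: 1/d_i = 1/f_obj - 1/d_o = 1/2 - 1/2.26 = 0.05752 cm^-1, so d_i = 17.385 cm.
m_obj = -d_i/d_o = -17.385/2.26 = -7.692.
Eyepiece angular magnification (image at infinity): M_eye = D/f_e = 24/2 = 12.000.
Overall M = m_obj x M_eye = (-7.692)(12.000) = -92.31.
|M| = 92.31.

92.3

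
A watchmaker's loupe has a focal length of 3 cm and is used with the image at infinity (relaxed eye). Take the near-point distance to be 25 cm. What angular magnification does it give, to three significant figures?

M = D/f = 25/3 = 8.333.

8.33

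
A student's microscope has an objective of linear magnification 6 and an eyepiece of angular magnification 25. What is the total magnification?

The overall magnification of a compound microscope is the product of the objective and eyepiece magnifications:
M = M_obj x M_eye = 6 x 25 = 150.

150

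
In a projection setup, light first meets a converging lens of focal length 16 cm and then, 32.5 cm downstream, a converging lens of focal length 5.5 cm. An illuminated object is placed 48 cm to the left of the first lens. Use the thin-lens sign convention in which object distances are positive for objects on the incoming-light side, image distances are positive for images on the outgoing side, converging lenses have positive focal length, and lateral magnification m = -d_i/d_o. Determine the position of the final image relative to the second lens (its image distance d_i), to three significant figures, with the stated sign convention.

15.6 cm

Applying the thin-lens equation to the first lens, 1/16 = 1/48 + 1/d_i1, which gives d_i1 = 24.000 cm.
That image sits 8.500 cm in front of the second lens, so d_o2 = 8.500 cm.
Applying the thin-lens equation again with f_2 = 5.5 cm and d_o2 = 8.500 cm gives d_i2 = 15.583 cm.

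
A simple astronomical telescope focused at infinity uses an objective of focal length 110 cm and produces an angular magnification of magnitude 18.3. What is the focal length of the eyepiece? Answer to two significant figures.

6.0 cm

|M| = f_obj/f_eye, so f_eye = f_obj/|M| = 110/18.3 = 6.011 cm.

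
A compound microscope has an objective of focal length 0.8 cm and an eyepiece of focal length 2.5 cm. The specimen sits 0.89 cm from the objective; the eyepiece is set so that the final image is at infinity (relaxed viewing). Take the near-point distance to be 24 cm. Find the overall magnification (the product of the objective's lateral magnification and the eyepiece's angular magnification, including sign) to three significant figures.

-85.3

Objective: 1/d_i = 1/f_obj - 1/d_o = 1/0.8 - 1/0.89 = 0.12640 cm^-1, so d_i = 7.911 cm.
m_obj = -d_i/d_o = -7.911/0.89 = -8.889.
Eyepiece angular magnification (image at infinity): M_eye = D/f_e = 24/2.5 = 9.600.
Overall M = m_obj x M_eye = (-8.889)(9.600) = -85.33.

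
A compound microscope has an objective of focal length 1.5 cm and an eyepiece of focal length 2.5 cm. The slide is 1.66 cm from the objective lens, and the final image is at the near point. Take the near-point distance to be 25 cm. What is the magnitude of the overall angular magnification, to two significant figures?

100

Objective: 1/d_i = 1/f_obj - 1/d_o = 1/1.5 - 1/1.66 = 0.06426 cm^-1, so d_i = 15.563 cm.
m_obj = -d_i/d_o = -15.563/1.66 = -9.375.
Eyepiece angular magnification (image at near point): M_eye = 1 + D/f_e = 1 + 25/2.5 = 11.000.
Overall M = m_obj x M_eye = (-9.375)(11.000) = -103.13.
|M| = 103.13.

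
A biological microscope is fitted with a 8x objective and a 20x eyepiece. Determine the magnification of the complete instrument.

160

The overall magnification of a compound microscope is the product of the objective and eyepiece magnifications:
M = M_obj x M_eye = 8 x 20 = 160.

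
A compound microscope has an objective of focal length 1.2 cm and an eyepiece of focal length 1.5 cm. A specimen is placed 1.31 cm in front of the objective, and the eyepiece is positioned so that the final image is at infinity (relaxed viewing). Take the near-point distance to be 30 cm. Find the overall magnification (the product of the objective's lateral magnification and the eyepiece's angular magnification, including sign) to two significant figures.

-220

Objective: 1/d_i = 1/f_obj - 1/d_o = 1/1.2 - 1/1.31 = 0.06997 cm^-1, so d_i = 14.291 cm.
m_obj = -d_i/d_o = -14.291/1.31 = -10.909.
Eyepiece angular magnification (image at infinity): M_eye = D/f_e = 30/1.5 = 20.000.
Overall M = m_obj x M_eye = (-10.909)(20.000) = -218.18.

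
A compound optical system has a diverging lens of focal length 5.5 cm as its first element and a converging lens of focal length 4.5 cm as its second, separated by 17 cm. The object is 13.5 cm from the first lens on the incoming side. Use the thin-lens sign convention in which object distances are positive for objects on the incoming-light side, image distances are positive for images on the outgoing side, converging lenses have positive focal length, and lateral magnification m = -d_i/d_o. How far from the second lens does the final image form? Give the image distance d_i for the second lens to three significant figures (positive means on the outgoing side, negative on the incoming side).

5.73 cm

First lens: d_i1 = 1/(1/(-5.5) - 1/13.5) = -3.908 cm.
With d_i1 < 0 the first image is virtual and lies on the object side; the object distance for lens 2 is d_o2 = 17 - (-3.908) = 20.908 cm.
Second lens: d_i2 = 1/(1/4.5 - 1/(20.908)) = 5.734 cm.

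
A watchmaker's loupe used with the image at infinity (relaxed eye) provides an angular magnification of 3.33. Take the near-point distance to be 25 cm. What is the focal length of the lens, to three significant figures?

7.51 cm

For the image at infinity, M = D/f.
f = D/M = 25/3.33 = 7.508 cm.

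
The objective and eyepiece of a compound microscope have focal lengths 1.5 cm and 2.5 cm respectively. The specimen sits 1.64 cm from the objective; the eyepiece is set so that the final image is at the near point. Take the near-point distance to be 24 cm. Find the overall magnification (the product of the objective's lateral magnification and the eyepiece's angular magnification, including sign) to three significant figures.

-114

Objective: 1/d_i = 1/f_obj - 1/d_o = 1/1.5 - 1/1.64 = 0.05691 cm^-1, so d_i = 17.571 cm.
m_obj = -d_i/d_o = -17.571/1.64 = -10.714.
Eyepiece angular magnification (image at near point): M_eye = 1 + D/f_e = 1 + 24/2.5 = 10.600.
Overall M = m_obj x M_eye = (-10.714)(10.600) = -113.57.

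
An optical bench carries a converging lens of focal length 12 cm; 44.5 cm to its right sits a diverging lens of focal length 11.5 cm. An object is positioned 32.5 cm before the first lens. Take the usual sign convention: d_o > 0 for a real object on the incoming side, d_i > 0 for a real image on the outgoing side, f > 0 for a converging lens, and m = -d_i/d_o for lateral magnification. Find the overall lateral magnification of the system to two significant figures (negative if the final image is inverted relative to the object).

-0.18

Applying the thin-lens equation to the first lens, 1/12 = 1/32.5 + 1/d_i1, which gives d_i1 = 19.024 cm.
Its lateral magnification is m_1 = -d_i1/d_o1 = -(19.024)/32.5 = -0.5854.
That image sits 25.476 cm in front of the second lens, so d_o2 = 25.476 cm.
Applying the thin-lens equation again with f_2 = -11.5 cm and d_o2 = 25.476 cm gives d_i2 = -7.923 cm.
m_2 = -(-7.923)/(25.476) = 0.3110.
Overall magnification: m = m_1 m_2 = -0.1821.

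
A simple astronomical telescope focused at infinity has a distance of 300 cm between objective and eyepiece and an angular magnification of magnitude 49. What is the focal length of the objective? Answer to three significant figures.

In normal adjustment the tube length equals f_obj + f_eye and |M| = f_obj/f_eye.
So f_obj = 49 f_eye and 49 f_eye + f_eye = 300 cm, giving f_eye = 300/50 = 6.000 cm and f_obj = 294.000 cm.

294 cm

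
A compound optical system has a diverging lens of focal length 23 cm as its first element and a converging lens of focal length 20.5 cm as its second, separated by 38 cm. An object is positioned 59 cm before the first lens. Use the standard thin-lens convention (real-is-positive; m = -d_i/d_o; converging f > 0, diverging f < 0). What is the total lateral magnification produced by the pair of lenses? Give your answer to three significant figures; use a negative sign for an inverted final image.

-0.169

Lens 1: 1/d_i1 = 1/f_1 - 1/d_o1 = 1/(-23) - 1/59 = -0.06043 cm^-1, so d_i1 = -16.549 cm.
m_1 = -(-16.549)/59 = 0.2805.
With d_i1 < 0 the first image is virtual and lies on the object side; the object distance for lens 2 is d_o2 = 38 - (-16.549) = 54.549 cm.
Lens 2: 1/d_i2 = 1/f_2 - 1/d_o2 = 1/20.5 - 1/(54.549) = 0.03045 cm^-1, so d_i2 = 32.843 cm.
m_2 = -(32.843)/(54.549) = -0.6021.
Overall magnification: m = m_1 m_2 = -0.1689.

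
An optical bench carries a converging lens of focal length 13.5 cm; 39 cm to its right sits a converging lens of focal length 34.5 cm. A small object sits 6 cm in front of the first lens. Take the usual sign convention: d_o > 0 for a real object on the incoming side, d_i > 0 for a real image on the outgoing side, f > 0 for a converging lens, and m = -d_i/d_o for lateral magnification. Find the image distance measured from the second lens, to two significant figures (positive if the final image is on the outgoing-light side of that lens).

First lens: d_i1 = 1/(1/13.5 - 1/6) = -10.800 cm.
With d_i1 < 0 the first image is virtual and lies on the object side; the object distance for lens 2 is d_o2 = 39 - (-10.800) = 49.800 cm.
Second lens: d_i2 = 1/(1/34.5 - 1/(49.800)) = 112.294 cm.

110 cm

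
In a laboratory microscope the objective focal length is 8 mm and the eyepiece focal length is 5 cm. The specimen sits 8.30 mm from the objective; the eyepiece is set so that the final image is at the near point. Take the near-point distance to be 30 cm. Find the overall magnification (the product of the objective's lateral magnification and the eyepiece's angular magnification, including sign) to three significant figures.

Convert to cm: f_obj = 8 mm = 0.8 cm; d_o = 8.30 mm = 0.83 cm.
Objective: 1/d_i = 1/f_obj - 1/d_o = 1/0.8 - 1/0.83 = 0.04518 cm^-1, so d_i = 22.133 cm.
m_obj = -d_i/d_o = -22.133/0.83 = -26.667.
Eyepiece angular magnification (image at near point): M_eye = 1 + D/f_e = 1 + 30/5 = 7.000.
Overall M = m_obj x M_eye = (-26.667)(7.000) = -186.67.

-187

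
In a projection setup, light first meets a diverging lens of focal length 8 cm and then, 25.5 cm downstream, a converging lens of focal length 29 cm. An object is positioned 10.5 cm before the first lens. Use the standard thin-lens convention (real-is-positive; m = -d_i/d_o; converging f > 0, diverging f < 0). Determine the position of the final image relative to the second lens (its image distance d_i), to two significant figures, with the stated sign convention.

Lens 1: 1/d_i1 = 1/f_1 - 1/d_o1 = 1/(-8) - 1/10.5 = -0.22024 cm^-1, so d_i1 = -4.541 cm.
With d_i1 < 0 the first image is virtual and lies on the object side; the object distance for lens 2 is d_o2 = 25.5 - (-4.541) = 30.041 cm.
Lens 2: 1/d_i2 = 1/f_2 - 1/d_o2 = 1/29 - 1/(30.041) = 0.00119 cm^-1, so d_i2 = 837.234 cm.

840 cm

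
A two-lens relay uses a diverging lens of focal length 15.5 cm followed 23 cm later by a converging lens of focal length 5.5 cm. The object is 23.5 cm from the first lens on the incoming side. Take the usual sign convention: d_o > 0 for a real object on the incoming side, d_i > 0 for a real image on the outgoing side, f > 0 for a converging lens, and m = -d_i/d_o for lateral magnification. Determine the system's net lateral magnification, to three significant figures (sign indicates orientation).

-0.0814

First lens: d_i1 = 1/(1/(-15.5) - 1/23.5) = -9.340 cm.
m_1 = -(-9.340)/23.5 = 0.3974.
With d_i1 < 0 the first image is virtual and lies on the object side; the object distance for lens 2 is d_o2 = 23 - (-9.340) = 32.340 cm.
Second lens: d_i2 = 1/(1/5.5 - 1/(32.340)) = 6.627 cm.
m_2 = -(6.627)/(32.340) = -0.2049.
Total m = m_1 x m_2 = (0.3974)(-0.2049) = -0.0814.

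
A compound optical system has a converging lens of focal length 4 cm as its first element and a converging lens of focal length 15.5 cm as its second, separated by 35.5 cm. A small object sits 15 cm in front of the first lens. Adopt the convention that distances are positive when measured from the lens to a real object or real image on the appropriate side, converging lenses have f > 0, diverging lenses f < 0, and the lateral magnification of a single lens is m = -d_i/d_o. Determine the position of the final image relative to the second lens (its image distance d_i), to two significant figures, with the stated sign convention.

Applying the thin-lens equation to the first lens, 1/4 = 1/15 + 1/d_i1, which gives d_i1 = 5.455 cm.
That image sits 30.045 cm in front of the second lens, so d_o2 = 30.045 cm.
Applying the thin-lens equation again with f_2 = 15.5 cm and d_o2 = 30.045 cm gives d_i2 = 32.017 cm.

32 cm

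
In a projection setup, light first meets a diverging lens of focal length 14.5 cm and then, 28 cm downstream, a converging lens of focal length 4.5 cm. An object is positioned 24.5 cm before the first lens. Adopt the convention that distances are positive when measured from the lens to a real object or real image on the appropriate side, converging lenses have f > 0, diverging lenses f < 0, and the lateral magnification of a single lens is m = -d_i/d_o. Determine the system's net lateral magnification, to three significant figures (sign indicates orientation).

Applying the thin-lens equation to the first lens, 1/(-14.5) = 1/24.5 + 1/d_i1, which gives d_i1 = -9.109 cm.
Its lateral magnification is m_1 = -d_i1/d_o1 = -(-9.109)/24.5 = 0.3718.
With d_i1 < 0 the first image is virtual and lies on the object side; the object distance for lens 2 is d_o2 = 28 - (-9.109) = 37.109 cm.
Applying the thin-lens equation again with f_2 = 4.5 cm and d_o2 = 37.109 cm gives d_i2 = 5.121 cm.
m_2 = -(5.121)/(37.109) = -0.1380.
Total m = m_1 x m_2 = (0.3718)(-0.1380) = -0.0513.

-0.0513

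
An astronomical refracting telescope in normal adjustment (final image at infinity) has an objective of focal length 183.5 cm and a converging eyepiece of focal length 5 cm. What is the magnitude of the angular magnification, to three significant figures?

36.7

|M| = f_obj/|f_eye| = 183.5/5 = 36.700.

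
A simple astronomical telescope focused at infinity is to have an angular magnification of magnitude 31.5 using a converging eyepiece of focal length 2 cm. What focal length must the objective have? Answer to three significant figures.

63.0 cm

|M| = f_obj/|f_eye|, so f_obj = |M| x |f_eye| = 31.5 x 2 = 63.000 cm.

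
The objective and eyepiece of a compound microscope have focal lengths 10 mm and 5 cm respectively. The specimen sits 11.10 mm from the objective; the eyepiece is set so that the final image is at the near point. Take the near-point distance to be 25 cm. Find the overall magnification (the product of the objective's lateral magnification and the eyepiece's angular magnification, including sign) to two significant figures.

-55

Convert to cm: f_obj = 10 mm = 1 cm; d_o = 11.10 mm = 1.11 cm.
Objective: 1/d_i = 1/f_obj - 1/d_o = 1/1 - 1/1.11 = 0.09910 cm^-1, so d_i = 10.091 cm.
m_obj = -d_i/d_o = -10.091/1.11 = -9.091.
Eyepiece angular magnification (image at near point): M_eye = 1 + D/f_e = 1 + 25/5 = 6.000.
Overall M = m_obj x M_eye = (-9.091)(6.000) = -54.55.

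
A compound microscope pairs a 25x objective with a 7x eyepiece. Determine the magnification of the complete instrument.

175

The overall magnification of a compound microscope is the product of the objective and eyepiece magnifications:
M = M_obj x M_eye = 25 x 7 = 175.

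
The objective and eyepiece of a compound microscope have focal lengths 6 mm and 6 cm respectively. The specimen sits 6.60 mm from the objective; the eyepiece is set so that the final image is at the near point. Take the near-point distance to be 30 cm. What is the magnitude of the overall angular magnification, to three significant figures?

60.0

Convert to cm: f_obj = 6 mm = 0.6 cm; d_o = 6.60 mm = 0.66 cm.
Objective: 1/d_i = 1/f_obj - 1/d_o = 1/0.6 - 1/0.66 = 0.15152 cm^-1, so d_i = 6.600 cm.
m_obj = -d_i/d_o = -6.600/0.66 = -10.000.
Eyepiece angular magnification (image at near point): M_eye = 1 + D/f_e = 1 + 30/6 = 6.000.
Overall M = m_obj x M_eye = (-10.000)(6.000) = -60.00.
|M| = 60.00.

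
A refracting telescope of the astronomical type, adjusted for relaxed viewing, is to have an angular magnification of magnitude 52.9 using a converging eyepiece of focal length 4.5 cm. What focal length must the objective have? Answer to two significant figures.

|M| = f_obj/|f_eye|, so f_obj = |M| x |f_eye| = 52.9 x 4.5 = 238.050 cm.

240 cm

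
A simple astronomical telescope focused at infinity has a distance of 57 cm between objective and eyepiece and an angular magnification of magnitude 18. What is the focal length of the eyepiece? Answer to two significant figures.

3.0 cm

In normal adjustment the tube length equals f_obj + f_eye and |M| = f_obj/f_eye.
So f_obj = 18 f_eye and 18 f_eye + f_eye = 57 cm, giving f_eye = 57/19 = 3.000 cm and f_obj = 54.000 cm.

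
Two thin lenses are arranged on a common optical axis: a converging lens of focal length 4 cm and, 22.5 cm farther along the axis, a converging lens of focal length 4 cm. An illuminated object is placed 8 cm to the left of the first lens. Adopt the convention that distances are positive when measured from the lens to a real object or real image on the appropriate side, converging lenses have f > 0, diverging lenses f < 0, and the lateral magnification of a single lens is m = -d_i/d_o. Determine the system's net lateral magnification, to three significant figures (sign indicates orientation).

Applying the thin-lens equation to the first lens, 1/4 = 1/8 + 1/d_i1, which gives d_i1 = 8.000 cm.
Its lateral magnification is m_1 = -d_i1/d_o1 = -(8.000)/8 = -1.0000.
The intermediate image is 8.000 cm to the right of lens 1, so d_o2 = L - d_i1 = 22.5 - 8.000 = 14.500 cm.
Applying the thin-lens equation again with f_2 = 4 cm and d_o2 = 14.500 cm gives d_i2 = 5.524 cm.
m_2 = -(5.524)/(14.500) = -0.3810.
Overall magnification: m = m_1 m_2 = 0.3810.

0.381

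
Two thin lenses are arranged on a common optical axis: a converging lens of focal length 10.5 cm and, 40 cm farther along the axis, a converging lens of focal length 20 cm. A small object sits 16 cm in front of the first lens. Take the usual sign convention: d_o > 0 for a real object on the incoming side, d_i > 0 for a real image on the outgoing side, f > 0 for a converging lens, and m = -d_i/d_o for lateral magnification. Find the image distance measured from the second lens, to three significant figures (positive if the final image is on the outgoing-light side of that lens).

First lens: d_i1 = 1/(1/10.5 - 1/16) = 30.545 cm.
That image sits 9.455 cm in front of the second lens, so d_o2 = 9.455 cm.
Second lens: d_i2 = 1/(1/20 - 1/(9.455)) = -17.931 cm.

-17.9 cm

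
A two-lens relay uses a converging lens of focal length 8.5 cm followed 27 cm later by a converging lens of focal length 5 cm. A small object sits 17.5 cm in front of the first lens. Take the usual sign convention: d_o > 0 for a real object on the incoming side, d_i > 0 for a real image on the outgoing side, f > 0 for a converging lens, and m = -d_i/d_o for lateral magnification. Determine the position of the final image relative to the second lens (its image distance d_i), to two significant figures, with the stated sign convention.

9.6 cm

Lens 1: 1/d_i1 = 1/f_1 - 1/d_o1 = 1/8.5 - 1/17.5 = 0.06050 cm^-1, so d_i1 = 16.528 cm.
Object distance for lens 2: d_o2 = 27 - 16.528 = 10.472 cm.
Lens 2: 1/d_i2 = 1/f_2 - 1/d_o2 = 1/5 - 1/(10.472) = 0.10451 cm^-1, so d_i2 = 9.569 cm.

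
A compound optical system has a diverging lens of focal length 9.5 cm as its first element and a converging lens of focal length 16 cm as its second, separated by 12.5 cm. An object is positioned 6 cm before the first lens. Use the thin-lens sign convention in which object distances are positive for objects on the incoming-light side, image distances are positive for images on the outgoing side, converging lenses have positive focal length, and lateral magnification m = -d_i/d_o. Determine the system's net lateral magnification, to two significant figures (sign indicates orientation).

Applying the thin-lens equation to the first lens, 1/(-9.5) = 1/6 + 1/d_i1, which gives d_i1 = -3.677 cm.
Its lateral magnification is m_1 = -d_i1/d_o1 = -(-3.677)/6 = 0.6129.
The intermediate image is virtual, 3.677 cm to the left of lens 1, so d_o2 = L - d_i1 = 12.5 - (-3.677) = 16.177 cm.
Applying the thin-lens equation again with f_2 = 16 cm and d_o2 = 16.177 cm gives d_i2 = 1458.909 cm.
m_2 = -(1458.909)/(16.177) = -90.1818.
Overall magnification: m = m_1 m_2 = -55.2727.

-55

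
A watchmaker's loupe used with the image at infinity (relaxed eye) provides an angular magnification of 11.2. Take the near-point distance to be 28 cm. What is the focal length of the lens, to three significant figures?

2.50 cm

For the image at infinity, M = D/f.
f = D/M = 28/11.2 = 2.500 cm.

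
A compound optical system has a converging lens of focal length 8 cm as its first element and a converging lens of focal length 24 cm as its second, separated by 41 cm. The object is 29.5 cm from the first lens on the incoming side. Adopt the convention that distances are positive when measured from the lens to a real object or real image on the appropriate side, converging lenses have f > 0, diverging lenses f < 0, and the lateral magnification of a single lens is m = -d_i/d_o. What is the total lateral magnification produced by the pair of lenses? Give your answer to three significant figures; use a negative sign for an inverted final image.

1.48

First lens: d_i1 = 1/(1/8 - 1/29.5) = 10.977 cm.
m_1 = -(10.977)/29.5 = -0.3721.
The intermediate image is 10.977 cm to the right of lens 1, so d_o2 = L - d_i1 = 41 - 10.977 = 30.023 cm.
Second lens: d_i2 = 1/(1/24 - 1/(30.023)) = 119.629 cm.
m_2 = -(119.629)/(30.023) = -3.9846.
Overall magnification: m = m_1 m_2 = 1.4826.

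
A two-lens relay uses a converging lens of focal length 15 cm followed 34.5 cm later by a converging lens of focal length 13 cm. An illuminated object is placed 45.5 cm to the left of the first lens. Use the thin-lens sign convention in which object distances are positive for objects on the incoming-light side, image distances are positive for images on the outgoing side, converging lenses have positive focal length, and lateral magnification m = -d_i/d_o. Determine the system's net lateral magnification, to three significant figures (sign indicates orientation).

-7.29

Lens 1: 1/d_i1 = 1/f_1 - 1/d_o1 = 1/15 - 1/45.5 = 0.04469 cm^-1, so d_i1 = 22.377 cm.
m_1 = -(22.377)/45.5 = -0.4918.
Object distance for lens 2: d_o2 = 34.5 - 22.377 = 12.123 cm.
Lens 2: 1/d_i2 = 1/f_2 - 1/d_o2 = 1/13 - 1/(12.123) = -0.00557 cm^-1, so d_i2 = -179.692 cm.
m_2 = -(-179.692)/(12.123) = 14.8224.
Total m = m_1 x m_2 = (-0.4918)(14.8224) = -7.2897.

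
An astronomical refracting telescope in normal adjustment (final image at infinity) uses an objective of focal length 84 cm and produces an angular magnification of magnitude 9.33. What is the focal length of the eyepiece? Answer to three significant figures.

|M| = f_obj/f_eye, so f_eye = f_obj/|M| = 84/9.33 = 9.003 cm.

9.00 cm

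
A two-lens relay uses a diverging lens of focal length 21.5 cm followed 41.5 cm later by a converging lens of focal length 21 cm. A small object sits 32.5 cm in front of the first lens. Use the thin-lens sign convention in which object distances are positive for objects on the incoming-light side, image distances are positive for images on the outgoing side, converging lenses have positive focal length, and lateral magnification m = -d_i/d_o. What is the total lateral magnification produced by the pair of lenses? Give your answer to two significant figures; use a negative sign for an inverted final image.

-0.25

Applying the thin-lens equation to the first lens, 1/(-21.5) = 1/32.5 + 1/d_i1, which gives d_i1 = -12.940 cm.
Its lateral magnification is m_1 = -d_i1/d_o1 = -(-12.940)/32.5 = 0.3981.
With d_i1 < 0 the first image is virtual and lies on the object side; the object distance for lens 2 is d_o2 = 41.5 - (-12.940) = 54.440 cm.
Applying the thin-lens equation again with f_2 = 21 cm and d_o2 = 54.440 cm gives d_i2 = 34.188 cm.
m_2 = -(34.188)/(54.440) = -0.6280.
Overall magnification: m = m_1 m_2 = -0.2500.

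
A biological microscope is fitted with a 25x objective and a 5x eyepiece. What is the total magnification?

The overall magnification of a compound microscope is the product of the objective and eyepiece magnifications:
M = M_obj x M_eye = 25 x 5 = 125.

125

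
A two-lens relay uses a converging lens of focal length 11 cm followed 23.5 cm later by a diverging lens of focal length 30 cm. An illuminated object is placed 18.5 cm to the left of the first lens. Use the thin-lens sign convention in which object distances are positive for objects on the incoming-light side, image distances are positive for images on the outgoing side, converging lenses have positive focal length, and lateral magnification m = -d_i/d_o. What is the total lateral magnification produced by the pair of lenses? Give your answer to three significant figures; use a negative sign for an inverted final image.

-1.67

Lens 1: 1/d_i1 = 1/f_1 - 1/d_o1 = 1/11 - 1/18.5 = 0.03686 cm^-1, so d_i1 = 27.133 cm.
m_1 = -(27.133)/18.5 = -1.4667.
This image would form 27.133 cm past lens 1, i.e. 3.633 cm beyond lens 2, so it is a virtual object for lens 2: d_o2 = 23.5 - 27.133 = -3.633 cm.
Lens 2: 1/d_i2 = 1/f_2 - 1/d_o2 = 1/(-30) - 1/(-3.633) = 0.24190 cm^-1, so d_i2 = 4.134 cm.
m_2 = -(4.134)/(-3.633) = 1.1378.
The system's lateral magnification is m_1 m_2 = (-1.4667)(1.1378) = -1.6688.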